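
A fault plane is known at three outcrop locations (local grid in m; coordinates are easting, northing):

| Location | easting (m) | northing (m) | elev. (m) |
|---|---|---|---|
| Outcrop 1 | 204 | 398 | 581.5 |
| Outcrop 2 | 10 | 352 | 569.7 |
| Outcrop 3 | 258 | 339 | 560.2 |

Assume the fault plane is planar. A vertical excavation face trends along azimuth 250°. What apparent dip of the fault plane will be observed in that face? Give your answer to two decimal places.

5.60°

Two edge vectors: Outcrop 1→Outcrop 2 = (-194, -46, -11.8), Outcrop 1→Outcrop 3 = (54, -59, -21.3).
Normal n = (Outcrop 1→Outcrop 2) × (Outcrop 1→Outcrop 3) = (283.6, -4769.4, 13930).
So ∂z/∂easting = −n_x/n_z = −0.02036 and ∂z/∂northing = −n_y/n_z = 0.34238.
Unit vector along 250° is (sin 250°, cos 250°) = (-0.9397, -0.3420).
Slope in that direction = a·(-0.9397) + b·(-0.3420) = −0.09797.
Apparent dip = arctan|0.09797| = 5.60° (true dip is 18.9°, so apparent ≤ true as expected).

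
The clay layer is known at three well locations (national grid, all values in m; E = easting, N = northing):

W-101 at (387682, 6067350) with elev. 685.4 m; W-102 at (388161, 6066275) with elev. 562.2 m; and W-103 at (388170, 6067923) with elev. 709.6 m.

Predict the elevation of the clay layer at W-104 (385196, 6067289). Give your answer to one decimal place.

Two edge vectors: W-101→W-102 = (479, -1075, -123.2), W-101→W-103 = (488, 573, 24.2).
Normal n = (W-101→W-102) × (W-101→W-103) = (44578.6, -71713.4, 799067).
So ∂z/∂E = −n_x/n_z = −0.055788313 and ∂z/∂N = −n_y/n_z = 0.089746417.
Intercept c from W-101: 685.4 + 21628.12 − 544522.92 = −522209.40.
At (385196, 6067289): z = −21489.4 + 544517.4 − 522209.40 = 818.6 m.

818.6 m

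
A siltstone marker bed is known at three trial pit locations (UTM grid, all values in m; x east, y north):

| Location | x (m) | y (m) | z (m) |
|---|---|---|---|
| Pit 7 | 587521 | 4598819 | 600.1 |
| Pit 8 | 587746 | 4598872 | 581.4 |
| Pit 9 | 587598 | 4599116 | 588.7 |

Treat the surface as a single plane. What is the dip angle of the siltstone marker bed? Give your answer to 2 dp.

Let the plane be z = a·x + b·y + c.
Pit 8−Pit 7: 225a + 53b = −18.7;  Pit 9−Pit 7: 77a + 297b = −11.4.
Solving gives a = −0.07889, b = −0.01793.
Gradient magnitude |∇z| = √(a² + b²) = √(0.00622 + 0.00032) = 0.08090.
True dip = arctan(0.08090) = 4.63°, dipping toward ENE (azimuth ≈ 077°).

4.63°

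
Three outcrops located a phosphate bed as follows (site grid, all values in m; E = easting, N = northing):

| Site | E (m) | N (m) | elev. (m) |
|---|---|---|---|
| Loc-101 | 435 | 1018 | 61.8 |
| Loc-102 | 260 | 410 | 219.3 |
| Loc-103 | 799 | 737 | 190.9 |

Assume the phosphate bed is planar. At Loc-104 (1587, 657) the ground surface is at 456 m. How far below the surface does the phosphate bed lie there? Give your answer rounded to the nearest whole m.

Two edge vectors: Loc-101→Loc-102 = (-175, -608, 157.5), Loc-101→Loc-103 = (364, -281, 129.1).
Normal n = (Loc-101→Loc-102) × (Loc-101→Loc-103) = (-34235.3, 79922.5, 270487).
So ∂z/∂E = −n_x/n_z = 0.12657 and ∂z/∂N = −n_y/n_z = −0.29548.
Intercept c from Loc-101: 61.8 − 55.06 + 300.79 = 307.54.
At (1587, 657): z_contact = 200.9 − 194.1 + 307.54 = 314.3 m.
Depth below ground = 456 − 314.3 = 142 m.

142 m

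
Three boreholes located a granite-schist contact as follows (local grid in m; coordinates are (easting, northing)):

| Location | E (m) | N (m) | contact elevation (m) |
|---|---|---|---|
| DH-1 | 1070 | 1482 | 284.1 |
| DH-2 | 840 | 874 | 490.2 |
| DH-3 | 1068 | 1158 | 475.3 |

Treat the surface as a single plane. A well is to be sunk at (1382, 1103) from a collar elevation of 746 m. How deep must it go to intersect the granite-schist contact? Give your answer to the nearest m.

Two edge vectors: DH-1→DH-2 = (-230, -608, 206.1), DH-1→DH-3 = (-2, -324, 191.2).
Normal n = (DH-1→DH-2) × (DH-1→DH-3) = (-49473.2, 43563.8, 73304).
So ∂z/∂E = −n_x/n_z = 0.67490 and ∂z/∂N = −n_y/n_z = −0.59429.
Intercept c from DH-1: 284.1 − 722.15 + 880.74 = 442.69.
At (1382, 1103): z_contact = 932.7 − 655.5 + 442.69 = 719.9 m.
Depth below ground = 746 − 719.9 = 26 m.

26 m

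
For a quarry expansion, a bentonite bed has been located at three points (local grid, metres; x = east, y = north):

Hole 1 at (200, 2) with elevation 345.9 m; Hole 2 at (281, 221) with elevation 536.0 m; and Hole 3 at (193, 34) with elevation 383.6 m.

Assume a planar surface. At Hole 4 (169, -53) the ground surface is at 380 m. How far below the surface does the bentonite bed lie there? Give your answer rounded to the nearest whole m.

Let the plane be z = a·x + b·y + c.
Hole 2−Hole 1: 81a + 219b = 190.1;  Hole 3−Hole 1: −7a + 32b = 37.7.
Solving gives a = −0.52681, b = 1.06288.
Then c = 345.9 − a·200 − b·2 = 449.14.
At (169, -53): z_contact = −89.0 − 56.3 + 449.14 = 303.8 m.
Depth below ground = 380 − 303.8 = 76 m.

76 m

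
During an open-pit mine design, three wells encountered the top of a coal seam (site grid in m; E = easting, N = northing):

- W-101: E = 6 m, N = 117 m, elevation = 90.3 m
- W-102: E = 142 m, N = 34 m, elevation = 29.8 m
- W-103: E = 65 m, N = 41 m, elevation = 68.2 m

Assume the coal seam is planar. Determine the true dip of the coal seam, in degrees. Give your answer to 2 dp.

Let the plane be z = a·E + b·N + c.
W-102−W-101: 136a − 83b = −60.5;  W-103−W-101: 59a − 76b = −22.1.
Solving gives a = −0.50813, b = −0.10368.
Gradient magnitude |∇z| = √(a² + b²) = √(0.25819 + 0.01075) = 0.51860.
True dip = arctan(0.51860) = 27.41°, dipping toward ENE (azimuth ≈ 078°).

27.41°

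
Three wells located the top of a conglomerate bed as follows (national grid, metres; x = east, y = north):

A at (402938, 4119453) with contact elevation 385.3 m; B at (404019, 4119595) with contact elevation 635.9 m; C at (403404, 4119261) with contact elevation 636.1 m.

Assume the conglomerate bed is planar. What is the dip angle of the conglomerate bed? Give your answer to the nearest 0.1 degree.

32.7°

Let the plane be z = a·x + b·y + c.
B−A: 1081a + 142b = 250.6;  C−A: 466a − 192b = 250.8.
Solving gives a = 0.30589, b = −0.56384.
Gradient magnitude |∇z| = √(a² + b²) = √(0.09357 + 0.31791) = 0.64146.
True dip = arctan(0.64146) = 32.7°, dipping toward NNW (azimuth ≈ 332°).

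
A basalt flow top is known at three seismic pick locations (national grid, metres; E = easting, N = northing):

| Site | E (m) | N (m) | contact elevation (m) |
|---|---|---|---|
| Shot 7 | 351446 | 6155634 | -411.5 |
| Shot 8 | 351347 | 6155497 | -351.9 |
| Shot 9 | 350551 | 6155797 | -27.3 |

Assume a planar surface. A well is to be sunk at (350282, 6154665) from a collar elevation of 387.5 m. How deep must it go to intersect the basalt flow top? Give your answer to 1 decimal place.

Let the plane be z = a·E + b·N + c.
Shot 8−Shot 7: −99a − 137b = 59.6;  Shot 9−Shot 7: −895a + 163b = 384.2.
Solving gives a = −0.449364333, b = −0.110313365.
Then c = -411.5 − a·351446 − b·6155634 = 836564.50.
At (350282, 6154665): z_contact = −157404.24 − 678941.81 + 836564.50 = 218.45 m.
Depth below ground = 387.5 − 218.45 = 169.0 m.

169.0 m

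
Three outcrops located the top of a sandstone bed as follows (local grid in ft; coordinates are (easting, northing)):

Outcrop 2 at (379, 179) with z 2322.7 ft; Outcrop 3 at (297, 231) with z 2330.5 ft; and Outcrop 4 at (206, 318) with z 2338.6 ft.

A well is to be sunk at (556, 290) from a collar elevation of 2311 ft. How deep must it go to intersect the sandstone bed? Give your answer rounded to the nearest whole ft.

Let the plane be z = a·E + b·N + c.
Outcrop 3−Outcrop 2: −82a + 52b = 7.8;  Outcrop 4−Outcrop 2: −173a + 139b = 15.9.
Solving gives a = −0.10716, b = −0.01898.
Then c = 2322.7 − a·379 − b·179 = 2366.71.
At (556, 290): z_contact = −59.6 − 5.5 + 2366.71 = 2301.6 ft.
Depth below ground = 2311 − 2301.6 = 9 ft.

9 ft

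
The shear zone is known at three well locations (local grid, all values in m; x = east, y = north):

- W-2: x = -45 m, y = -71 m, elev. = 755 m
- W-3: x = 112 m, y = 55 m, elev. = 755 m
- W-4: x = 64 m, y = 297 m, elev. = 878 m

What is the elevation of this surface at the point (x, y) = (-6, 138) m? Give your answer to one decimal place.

832.9 m

Two edge vectors: W-2→W-3 = (157, 126, 0), W-2→W-4 = (109, 368, 123).
Normal n = (W-2→W-3) × (W-2→W-4) = (15498, -19311, 44042).
So ∂z/∂x = −n_x/n_z = −0.35189 and ∂z/∂y = −n_y/n_z = 0.43847.
Intercept c from W-2: 755 − 15.84 + 31.13 = 770.30.
At (-6, 138): z = 2.1 + 60.5 + 770.30 = 832.9 m.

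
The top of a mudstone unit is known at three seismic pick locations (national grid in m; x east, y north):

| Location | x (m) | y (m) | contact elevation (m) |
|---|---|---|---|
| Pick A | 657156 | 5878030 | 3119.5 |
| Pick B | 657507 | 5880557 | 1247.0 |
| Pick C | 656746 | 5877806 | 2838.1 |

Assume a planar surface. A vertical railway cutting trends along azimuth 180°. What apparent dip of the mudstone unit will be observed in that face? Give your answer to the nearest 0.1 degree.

Let the plane be z = a·x + b·y + c.
Pick B−Pick A: 351a + 2527b = −1872.5;  Pick C−Pick A: −410a − 224b = −281.4.
Solving gives a = 1.18078, b = −0.90501.
Unit vector along 180° is (sin 180°, cos 180°) = (0.0000, -1.0000).
Slope in that direction = a·(0.0000) + b·(-1.0000) = 0.90501.
Apparent dip = arctan|0.90501| = 42.1° (true dip is 56.1°, so apparent ≤ true as expected).

42.1°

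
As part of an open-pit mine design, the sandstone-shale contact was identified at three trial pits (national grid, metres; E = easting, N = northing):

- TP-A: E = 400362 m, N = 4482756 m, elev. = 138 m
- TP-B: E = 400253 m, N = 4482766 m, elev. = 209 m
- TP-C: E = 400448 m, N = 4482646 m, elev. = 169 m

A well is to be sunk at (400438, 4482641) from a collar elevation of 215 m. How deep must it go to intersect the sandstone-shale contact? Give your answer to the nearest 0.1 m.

34.4 m

Let the plane be z = a·E + b·N + c.
TP-B−TP-A: −109a + 10b = 71;  TP-C−TP-A: 86a − 110b = 31.
Solving gives a = −0.729559748, b = −0.852201258.
Then c = 138 − a·400362 − b·4482756 = 4112436.30.
At (400438, 4482641): z_contact = −292143.45 − 3820112.30 + 4112436.30 = 180.56 m.
Depth below ground = 215 − 180.56 = 34.4 m.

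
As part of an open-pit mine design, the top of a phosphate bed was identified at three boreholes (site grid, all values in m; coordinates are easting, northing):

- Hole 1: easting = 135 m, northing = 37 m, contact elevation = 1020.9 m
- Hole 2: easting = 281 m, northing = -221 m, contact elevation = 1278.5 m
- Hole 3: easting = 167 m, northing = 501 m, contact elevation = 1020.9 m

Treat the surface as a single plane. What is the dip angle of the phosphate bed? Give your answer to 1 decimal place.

57.6°

Two edge vectors: Hole 1→Hole 2 = (146, -258, 257.6), Hole 1→Hole 3 = (32, 464, 0).
Normal n = (Hole 1→Hole 2) × (Hole 1→Hole 3) = (-119526.4, 8243.2, 76000).
So ∂z/∂easting = −n_x/n_z = 1.57272 and ∂z/∂northing = −n_y/n_z = −0.10846.
Gradient magnitude |∇z| = √(a² + b²) = √(2.47343 + 0.01176) = 1.57645.
True dip = arctan(1.57645) = 57.6°, dipping toward W (azimuth ≈ 274°).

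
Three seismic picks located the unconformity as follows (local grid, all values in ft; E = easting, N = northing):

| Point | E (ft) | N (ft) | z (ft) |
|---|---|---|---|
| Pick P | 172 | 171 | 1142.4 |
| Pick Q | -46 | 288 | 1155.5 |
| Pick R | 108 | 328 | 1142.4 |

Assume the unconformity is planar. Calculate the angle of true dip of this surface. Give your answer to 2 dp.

4.75°

Two edge vectors: Pick P→Pick Q = (-218, 117, 13.1), Pick P→Pick R = (-64, 157, 0).
Normal n = (Pick P→Pick Q) × (Pick P→Pick R) = (-2056.7, -838.4, -26738).
So ∂z/∂E = −n_x/n_z = −0.07692 and ∂z/∂N = −n_y/n_z = −0.03136.
Gradient magnitude |∇z| = √(a² + b²) = √(0.00592 + 0.00098) = 0.08307.
True dip = arctan(0.08307) = 4.75°, dipping toward ENE (azimuth ≈ 068°).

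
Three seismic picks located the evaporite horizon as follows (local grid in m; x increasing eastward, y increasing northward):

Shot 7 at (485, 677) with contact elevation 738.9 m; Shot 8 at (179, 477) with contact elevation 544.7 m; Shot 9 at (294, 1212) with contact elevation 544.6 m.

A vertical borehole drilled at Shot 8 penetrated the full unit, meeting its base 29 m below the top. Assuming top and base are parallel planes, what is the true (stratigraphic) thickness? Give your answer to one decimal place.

Let the plane be z = a·x + b·y + c.
Shot 8−Shot 7: −306a − 200b = −194.2;  Shot 9−Shot 7: −191a + 535b = −194.3.
Solving gives a = 0.70703, b = −0.11076.
|∇z| = √(a²+b²) = 0.71566, so dip δ = arctan(0.71566) = 35.59°.
True thickness = vertical thickness × cos δ = 29 × cos 35.59° = 23.6 m.

23.6 m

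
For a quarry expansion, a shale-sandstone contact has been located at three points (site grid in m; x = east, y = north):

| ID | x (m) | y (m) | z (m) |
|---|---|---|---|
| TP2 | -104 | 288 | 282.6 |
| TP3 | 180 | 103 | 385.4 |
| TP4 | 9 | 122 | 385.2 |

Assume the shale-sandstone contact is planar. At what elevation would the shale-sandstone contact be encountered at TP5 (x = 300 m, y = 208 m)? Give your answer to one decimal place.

Let the plane be z = a·x + b·y + c.
TP3−TP2: 284a − 185b = 102.8;  TP4−TP2: 113a − 166b = 102.6.
Solving gives a = −0.07303, b = −0.66778.
Then c = 282.6 − a·-104 − b·288 = 467.33.
At (300, 208): z = −21.9 − 138.9 + 467.33 = 306.5 m.

306.5 m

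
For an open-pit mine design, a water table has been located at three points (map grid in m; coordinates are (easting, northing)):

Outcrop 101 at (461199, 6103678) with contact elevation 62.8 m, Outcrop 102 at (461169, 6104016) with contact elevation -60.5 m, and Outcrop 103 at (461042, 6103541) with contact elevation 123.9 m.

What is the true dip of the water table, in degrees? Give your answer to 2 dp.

20.63°

Let the plane be z = a·E + b·N + c.
Outcrop 102−Outcrop 101: −30a + 338b = −123.3;  Outcrop 103−Outcrop 101: −157a − 137b = 61.1.
Solving gives a = −0.06576, b = −0.37063.
Gradient magnitude |∇z| = √(a² + b²) = √(0.00432 + 0.13737) = 0.37642.
True dip = arctan(0.37642) = 20.63°, dipping toward N (azimuth ≈ 010°).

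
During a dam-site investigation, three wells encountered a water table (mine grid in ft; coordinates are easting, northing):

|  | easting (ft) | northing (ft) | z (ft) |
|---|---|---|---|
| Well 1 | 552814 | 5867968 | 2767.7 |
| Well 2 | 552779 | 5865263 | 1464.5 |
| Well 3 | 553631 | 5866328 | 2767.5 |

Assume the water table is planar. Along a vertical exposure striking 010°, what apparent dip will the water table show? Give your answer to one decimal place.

32.1°

Let the plane be z = a·easting + b·northing + c.
Well 2−Well 1: −35a − 2705b = −1303.2;  Well 3−Well 1: 817a − 1640b = −0.2.
Solving gives a = 0.94237, b = 0.46958.
Unit vector along 010° is (sin 10°, cos 10°) = (0.1736, 0.9848).
Slope in that direction = a·(0.1736) + b·(0.9848) = 0.62609.
Apparent dip = arctan|0.62609| = 32.1° (true dip is 46.5°, so apparent ≤ true as expected).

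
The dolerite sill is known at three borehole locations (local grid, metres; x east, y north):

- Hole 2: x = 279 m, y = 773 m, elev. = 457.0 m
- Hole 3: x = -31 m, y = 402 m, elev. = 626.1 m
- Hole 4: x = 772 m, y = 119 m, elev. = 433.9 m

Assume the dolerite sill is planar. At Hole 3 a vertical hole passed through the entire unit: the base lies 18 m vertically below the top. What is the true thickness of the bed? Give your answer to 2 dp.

16.90 m

Let the plane be z = a·x + b·y + c.
Hole 3−Hole 2: −310a − 371b = 169.1;  Hole 4−Hole 2: 493a − 654b = −23.1.
Solving gives a = −0.30899, b = −0.19761.
|∇z| = √(a²+b²) = 0.36678, so dip δ = arctan(0.36678) = 20.14°.
True thickness = vertical thickness × cos δ = 18 × cos 20.14° = 16.90 m.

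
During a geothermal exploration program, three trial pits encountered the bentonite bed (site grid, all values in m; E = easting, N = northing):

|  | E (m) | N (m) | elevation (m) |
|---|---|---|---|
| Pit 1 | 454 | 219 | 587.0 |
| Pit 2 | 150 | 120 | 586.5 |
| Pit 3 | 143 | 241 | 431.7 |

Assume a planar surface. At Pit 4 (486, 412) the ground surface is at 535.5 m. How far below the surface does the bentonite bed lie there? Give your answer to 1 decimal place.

177.7 m

Two edge vectors: Pit 1→Pit 2 = (-304, -99, -0.5), Pit 1→Pit 3 = (-311, 22, -155.3).
Normal n = (Pit 1→Pit 2) × (Pit 1→Pit 3) = (15385.7, -47055.7, -37477).
So ∂z/∂E = −n_x/n_z = 0.41054 and ∂z/∂N = −n_y/n_z = −1.25559.
Intercept c from Pit 1: 587 − 186.38 + 274.97 = 675.59.
At (486, 412): z_contact = 199.52 − 517.30 + 675.59 = 357.81 m.
Depth below ground = 535.5 − 357.81 = 177.7 m.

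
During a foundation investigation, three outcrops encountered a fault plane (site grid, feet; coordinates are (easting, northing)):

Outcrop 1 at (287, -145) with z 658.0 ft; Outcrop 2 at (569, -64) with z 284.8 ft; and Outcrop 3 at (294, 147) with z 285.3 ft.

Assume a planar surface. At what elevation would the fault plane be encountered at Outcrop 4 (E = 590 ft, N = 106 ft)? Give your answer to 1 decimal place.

Let the plane be z = a·E + b·N + c.
Outcrop 2−Outcrop 1: 282a + 81b = −373.2;  Outcrop 3−Outcrop 1: 7a + 292b = −372.7.
Solving gives a = −0.96342, b = −1.25327.
Then c = 658 − a·287 − b·-145 = 752.78.
At (590, 106): z = −568.4 − 132.8 + 752.78 = 51.5 ft.

51.5 ft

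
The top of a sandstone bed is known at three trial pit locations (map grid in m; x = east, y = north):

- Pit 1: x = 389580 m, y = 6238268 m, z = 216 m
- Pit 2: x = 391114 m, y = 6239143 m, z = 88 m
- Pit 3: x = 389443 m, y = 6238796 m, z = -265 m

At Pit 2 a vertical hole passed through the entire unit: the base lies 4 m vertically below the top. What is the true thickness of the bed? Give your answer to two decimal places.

Two edge vectors: Pit 1→Pit 2 = (1534, 875, -128), Pit 1→Pit 3 = (-137, 528, -481).
Normal n = (Pit 1→Pit 2) × (Pit 1→Pit 3) = (-353291, 755390, 929827).
So ∂z/∂x = −n_x/n_z = 0.37995 and ∂z/∂y = −n_y/n_z = −0.81240.
|∇z| = √(a²+b²) = 0.89686, so dip δ = arctan(0.89686) = 41.89°.
True thickness = vertical thickness × cos δ = 4 × cos 41.89° = 2.98 m.

2.98 m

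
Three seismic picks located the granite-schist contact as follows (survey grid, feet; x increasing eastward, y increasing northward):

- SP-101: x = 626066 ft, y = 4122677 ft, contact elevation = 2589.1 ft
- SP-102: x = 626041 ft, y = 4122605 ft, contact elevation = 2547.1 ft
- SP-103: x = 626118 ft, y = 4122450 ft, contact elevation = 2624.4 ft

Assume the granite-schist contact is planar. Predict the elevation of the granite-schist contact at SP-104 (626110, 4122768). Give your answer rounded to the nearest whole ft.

Let the plane be z = a·x + b·y + c.
SP-102−SP-101: −25a − 72b = −42;  SP-103−SP-101: 52a − 227b = 35.3.
Solving gives a = 1.28204693, b = 0.13817815.
Then c = 2589.1 − a·626066 − b·4122677 = −1369720.77.
At (626110, 4122768): z = 802702.4 + 569676.5 − 1369720.77 = 2658.1 ft.

2658 ft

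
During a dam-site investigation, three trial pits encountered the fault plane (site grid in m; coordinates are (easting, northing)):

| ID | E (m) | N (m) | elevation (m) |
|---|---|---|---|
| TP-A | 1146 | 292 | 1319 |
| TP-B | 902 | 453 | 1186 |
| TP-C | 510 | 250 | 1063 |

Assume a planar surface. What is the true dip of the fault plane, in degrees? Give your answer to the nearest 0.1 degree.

Let the plane be z = a·E + b·N + c.
TP-B−TP-A: −244a + 161b = −133;  TP-C−TP-A: −636a − 42b = −256.
Solving gives a = 0.41549, b = −0.19641.
Gradient magnitude |∇z| = √(a² + b²) = √(0.17263 + 0.03858) = 0.45957.
True dip = arctan(0.45957) = 24.7°, dipping toward WNW (azimuth ≈ 295°).

24.7°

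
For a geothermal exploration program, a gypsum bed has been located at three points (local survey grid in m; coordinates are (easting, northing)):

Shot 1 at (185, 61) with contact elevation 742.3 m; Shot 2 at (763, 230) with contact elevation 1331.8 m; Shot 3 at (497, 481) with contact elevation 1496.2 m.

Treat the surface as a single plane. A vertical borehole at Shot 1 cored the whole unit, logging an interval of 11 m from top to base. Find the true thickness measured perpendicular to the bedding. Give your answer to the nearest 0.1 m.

Let the plane be z = a·E + b·N + c.
Shot 2−Shot 1: 578a + 169b = 589.5;  Shot 3−Shot 1: 312a + 420b = 753.9.
Solving gives a = 0.63242, b = 1.32520.
|∇z| = √(a²+b²) = 1.46837, so dip δ = arctan(1.46837) = 55.74°.
True thickness = vertical thickness × cos δ = 11 × cos 55.74° = 6.2 m.

6.2 m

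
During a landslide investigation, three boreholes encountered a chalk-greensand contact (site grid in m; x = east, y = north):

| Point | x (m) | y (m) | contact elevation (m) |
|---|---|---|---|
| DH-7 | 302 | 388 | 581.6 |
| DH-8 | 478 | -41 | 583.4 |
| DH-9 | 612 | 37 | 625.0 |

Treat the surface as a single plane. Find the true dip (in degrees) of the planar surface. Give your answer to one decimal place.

Two edge vectors: DH-7→DH-8 = (176, -429, 1.8), DH-7→DH-9 = (310, -351, 43.4).
Normal n = (DH-7→DH-8) × (DH-7→DH-9) = (-17986.8, -7080.4, 71214).
So ∂z/∂x = −n_x/n_z = 0.25257 and ∂z/∂y = −n_y/n_z = 0.09942.
Gradient magnitude |∇z| = √(a² + b²) = √(0.06379 + 0.00989) = 0.27144.
True dip = arctan(0.27144) = 15.2°, dipping toward WSW (azimuth ≈ 249°).

15.2°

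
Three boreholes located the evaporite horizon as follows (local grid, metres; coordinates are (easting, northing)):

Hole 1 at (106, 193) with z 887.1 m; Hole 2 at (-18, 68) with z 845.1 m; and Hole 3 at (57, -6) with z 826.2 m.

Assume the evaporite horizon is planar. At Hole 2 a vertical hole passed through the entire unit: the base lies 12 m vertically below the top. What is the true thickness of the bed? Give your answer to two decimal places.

11.50 m

Let the plane be z = a·E + b·N + c.
Hole 2−Hole 1: −124a − 125b = −42;  Hole 3−Hole 1: −49a − 199b = −60.9.
Solving gives a = 0.04019, b = 0.29613.
|∇z| = √(a²+b²) = 0.29885, so dip δ = arctan(0.29885) = 16.64°.
True thickness = vertical thickness × cos δ = 12 × cos 16.64° = 11.50 m.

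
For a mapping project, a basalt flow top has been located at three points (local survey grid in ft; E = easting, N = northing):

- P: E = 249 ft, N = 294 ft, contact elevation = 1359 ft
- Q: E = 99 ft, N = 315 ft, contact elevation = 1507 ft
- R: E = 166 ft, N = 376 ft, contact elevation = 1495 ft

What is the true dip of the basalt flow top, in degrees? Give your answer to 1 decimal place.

49.4°

Let the plane be z = a·E + b·N + c.
Q−P: −150a + 21b = 148;  R−P: −83a + 82b = 136.
Solving gives a = −0.87904, b = 0.76878.
Gradient magnitude |∇z| = √(a² + b²) = √(0.77271 + 0.59102) = 1.16779.
True dip = arctan(1.16779) = 49.4°, dipping toward SE (azimuth ≈ 131°).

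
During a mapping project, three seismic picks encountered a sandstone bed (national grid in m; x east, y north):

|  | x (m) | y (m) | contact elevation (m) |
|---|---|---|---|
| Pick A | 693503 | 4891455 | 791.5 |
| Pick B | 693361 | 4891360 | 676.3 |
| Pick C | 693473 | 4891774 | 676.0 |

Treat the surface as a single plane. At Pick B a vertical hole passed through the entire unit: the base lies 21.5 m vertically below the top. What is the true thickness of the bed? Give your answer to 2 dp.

15.00 m

Two edge vectors: Pick A→Pick B = (-142, -95, -115.2), Pick A→Pick C = (-30, 319, -115.5).
Normal n = (Pick A→Pick B) × (Pick A→Pick C) = (47721.3, -12945, -48148).
So ∂z/∂x = −n_x/n_z = 0.99114 and ∂z/∂y = −n_y/n_z = −0.26886.
|∇z| = √(a²+b²) = 1.02696, so dip δ = arctan(1.02696) = 45.76°.
True thickness = vertical thickness × cos δ = 21.5 × cos 45.76° = 15.00 m.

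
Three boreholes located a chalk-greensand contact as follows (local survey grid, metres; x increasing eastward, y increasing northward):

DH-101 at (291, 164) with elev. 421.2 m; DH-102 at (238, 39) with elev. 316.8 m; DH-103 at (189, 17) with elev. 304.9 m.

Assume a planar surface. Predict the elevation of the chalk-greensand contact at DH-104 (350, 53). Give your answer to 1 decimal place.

311.2 m

Two edge vectors: DH-101→DH-102 = (-53, -125, -104.4), DH-101→DH-103 = (-102, -147, -116.3).
Normal n = (DH-101→DH-102) × (DH-101→DH-103) = (-809.3, 4484.9, -4959).
So ∂z/∂x = −n_x/n_z = −0.16320 and ∂z/∂y = −n_y/n_z = 0.90440.
Intercept c from DH-101: 421.2 + 47.49 − 148.32 = 320.37.
At (350, 53): z = −57.1 + 47.9 + 320.37 = 311.2 m.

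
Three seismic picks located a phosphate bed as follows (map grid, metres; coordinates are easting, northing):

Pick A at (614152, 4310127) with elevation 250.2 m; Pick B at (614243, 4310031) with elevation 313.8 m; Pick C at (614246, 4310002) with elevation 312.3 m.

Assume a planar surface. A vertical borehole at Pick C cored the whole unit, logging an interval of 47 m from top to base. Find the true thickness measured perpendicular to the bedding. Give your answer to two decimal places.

35.68 m

Two edge vectors: Pick A→Pick B = (91, -96, 63.6), Pick A→Pick C = (94, -125, 62.1).
Normal n = (Pick A→Pick B) × (Pick A→Pick C) = (1988.4, 327.3, -2351).
So ∂z/∂easting = −n_x/n_z = 0.84577 and ∂z/∂northing = −n_y/n_z = 0.13922.
|∇z| = √(a²+b²) = 0.85715, so dip δ = arctan(0.85715) = 40.60°.
True thickness = vertical thickness × cos δ = 47 × cos 40.60° = 35.68 m.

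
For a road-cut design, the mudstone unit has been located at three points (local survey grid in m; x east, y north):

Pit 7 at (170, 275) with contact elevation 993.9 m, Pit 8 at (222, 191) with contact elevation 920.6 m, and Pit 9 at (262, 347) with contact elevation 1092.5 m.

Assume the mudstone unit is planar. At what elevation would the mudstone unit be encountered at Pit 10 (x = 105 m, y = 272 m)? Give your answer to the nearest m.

974 m

Let the plane be z = a·x + b·y + c.
Pit 8−Pit 7: 52a − 84b = −73.3;  Pit 9−Pit 7: 92a + 72b = 98.6.
Solving gives a = 0.26192, b = 1.03476.
Then c = 993.9 − a·170 − b·275 = 664.81.
At (105, 272): z = 27.5 + 281.5 + 664.81 = 973.8 m.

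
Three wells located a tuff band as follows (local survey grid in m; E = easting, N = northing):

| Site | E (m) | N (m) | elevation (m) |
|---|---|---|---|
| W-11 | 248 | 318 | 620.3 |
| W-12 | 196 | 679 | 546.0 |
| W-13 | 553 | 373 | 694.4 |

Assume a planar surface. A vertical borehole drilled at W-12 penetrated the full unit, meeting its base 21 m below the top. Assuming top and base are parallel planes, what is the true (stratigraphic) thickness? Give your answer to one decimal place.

20.0 m

Let the plane be z = a·E + b·N + c.
W-12−W-11: −52a + 361b = −74.3;  W-13−W-11: 305a + 55b = 74.1.
Solving gives a = 0.27297, b = −0.16650.
|∇z| = √(a²+b²) = 0.31974, so dip δ = arctan(0.31974) = 17.73°.
True thickness = vertical thickness × cos δ = 21 × cos 17.73° = 20.0 m.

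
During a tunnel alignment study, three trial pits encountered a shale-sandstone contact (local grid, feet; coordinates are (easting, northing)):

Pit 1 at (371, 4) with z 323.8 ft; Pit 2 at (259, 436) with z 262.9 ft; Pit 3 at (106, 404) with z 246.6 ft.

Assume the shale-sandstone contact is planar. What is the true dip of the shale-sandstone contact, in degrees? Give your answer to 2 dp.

9.53°

Two edge vectors: Pit 1→Pit 2 = (-112, 432, -60.9), Pit 1→Pit 3 = (-265, 400, -77.2).
Normal n = (Pit 1→Pit 2) × (Pit 1→Pit 3) = (-8990.4, 7492.1, 69680).
So ∂z/∂E = −n_x/n_z = 0.12902 and ∂z/∂N = −n_y/n_z = −0.10752.
Gradient magnitude |∇z| = √(a² + b²) = √(0.01665 + 0.01156) = 0.16795.
True dip = arctan(0.16795) = 9.53°, dipping toward NW (azimuth ≈ 310°).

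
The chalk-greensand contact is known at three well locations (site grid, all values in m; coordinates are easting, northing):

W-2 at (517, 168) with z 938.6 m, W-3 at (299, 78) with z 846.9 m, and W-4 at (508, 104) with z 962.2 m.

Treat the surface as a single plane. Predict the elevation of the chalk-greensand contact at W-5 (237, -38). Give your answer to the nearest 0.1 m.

Let the plane be z = a·easting + b·northing + c.
W-3−W-2: −218a − 90b = −91.7;  W-4−W-2: −9a − 64b = 23.6.
Solving gives a = 0.60819, b = −0.45428.
Then c = 938.6 − a·517 − b·168 = 700.49.
At (237, -38): z = 144.1 + 17.3 + 700.49 = 861.9 m.

861.9 m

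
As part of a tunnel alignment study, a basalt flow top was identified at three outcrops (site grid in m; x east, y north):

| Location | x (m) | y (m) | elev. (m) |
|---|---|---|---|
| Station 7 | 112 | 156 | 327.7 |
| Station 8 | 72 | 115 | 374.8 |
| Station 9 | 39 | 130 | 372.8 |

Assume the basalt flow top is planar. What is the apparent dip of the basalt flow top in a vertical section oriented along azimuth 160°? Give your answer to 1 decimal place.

Let the plane be z = a·x + b·y + c.
Station 8−Station 7: −40a − 41b = 47.1;  Station 9−Station 7: −73a − 26b = 45.1.
Solving gives a = −0.31976, b = −0.83682.
Unit vector along 160° is (sin 160°, cos 160°) = (0.3420, -0.9397).
Slope in that direction = a·(0.3420) + b·(-0.9397) = 0.67698.
Apparent dip = arctan|0.67698| = 34.1° (true dip is 41.9°, so apparent ≤ true as expected).

34.1°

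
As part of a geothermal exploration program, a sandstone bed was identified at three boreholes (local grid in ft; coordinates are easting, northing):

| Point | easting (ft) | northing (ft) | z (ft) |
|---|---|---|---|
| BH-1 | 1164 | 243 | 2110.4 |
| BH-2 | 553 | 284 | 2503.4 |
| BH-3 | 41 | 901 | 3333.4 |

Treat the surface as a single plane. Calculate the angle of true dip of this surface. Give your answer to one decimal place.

46.1°

Two edge vectors: BH-1→BH-2 = (-611, 41, 393), BH-1→BH-3 = (-1123, 658, 1223).
Normal n = (BH-1→BH-2) × (BH-1→BH-3) = (-208451, 305914, -355995).
So ∂z/∂easting = −n_x/n_z = −0.58554 and ∂z/∂northing = −n_y/n_z = 0.85932.
Gradient magnitude |∇z| = √(a² + b²) = √(0.34286 + 0.73843) = 1.03985.
True dip = arctan(1.03985) = 46.1°, dipping toward SE (azimuth ≈ 146°).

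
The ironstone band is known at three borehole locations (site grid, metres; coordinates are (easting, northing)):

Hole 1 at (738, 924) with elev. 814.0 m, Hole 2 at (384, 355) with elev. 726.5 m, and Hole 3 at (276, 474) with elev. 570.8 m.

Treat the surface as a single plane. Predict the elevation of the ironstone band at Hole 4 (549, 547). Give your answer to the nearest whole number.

800 m

Two edge vectors: Hole 1→Hole 2 = (-354, -569, -87.5), Hole 1→Hole 3 = (-462, -450, -243.2).
Normal n = (Hole 1→Hole 2) × (Hole 1→Hole 3) = (99005.8, -45667.8, -103578).
So ∂z/∂E = −n_x/n_z = 0.95586 and ∂z/∂N = −n_y/n_z = −0.44090.
Intercept c from Hole 1: 814 − 705.42 + 407.39 = 515.97.
At (549, 547): z = 524.8 − 241.2 + 515.97 = 799.6 m.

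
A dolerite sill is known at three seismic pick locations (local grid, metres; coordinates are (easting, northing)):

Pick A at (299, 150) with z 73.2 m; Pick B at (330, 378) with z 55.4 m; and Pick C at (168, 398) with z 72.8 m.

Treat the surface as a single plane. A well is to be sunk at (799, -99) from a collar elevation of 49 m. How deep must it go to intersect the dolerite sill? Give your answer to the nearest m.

Two edge vectors: Pick A→Pick B = (31, 228, -17.8), Pick A→Pick C = (-131, 248, -0.4).
Normal n = (Pick A→Pick B) × (Pick A→Pick C) = (4323.2, 2344.2, 37556).
So ∂z/∂E = −n_x/n_z = −0.11511 and ∂z/∂N = −n_y/n_z = −0.06242.
Intercept c from Pick A: 73.2 + 34.42 + 9.36 = 116.98.
At (799, -99): z_contact = −92.0 + 6.2 + 116.98 = 31.2 m.
Depth below ground = 49 − 31.2 = 18 m.

18 m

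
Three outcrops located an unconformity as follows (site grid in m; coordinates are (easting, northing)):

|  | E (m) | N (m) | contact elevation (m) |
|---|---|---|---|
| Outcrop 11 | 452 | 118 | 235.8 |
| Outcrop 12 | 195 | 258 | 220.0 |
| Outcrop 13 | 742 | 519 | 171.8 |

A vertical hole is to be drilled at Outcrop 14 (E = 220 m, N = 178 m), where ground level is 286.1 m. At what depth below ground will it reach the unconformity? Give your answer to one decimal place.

54.8 m

Two edge vectors: Outcrop 11→Outcrop 12 = (-257, 140, -15.8), Outcrop 11→Outcrop 13 = (290, 401, -64).
Normal n = (Outcrop 11→Outcrop 12) × (Outcrop 11→Outcrop 13) = (-2624.2, -21030, -143657).
So ∂z/∂E = −n_x/n_z = −0.01827 and ∂z/∂N = −n_y/n_z = −0.14639.
Intercept c from Outcrop 11: 235.8 + 8.26 + 17.27 = 261.33.
At (220, 178): z_contact = −4.02 − 26.06 + 261.33 = 231.25 m.
Depth below ground = 286.1 − 231.25 = 54.8 m.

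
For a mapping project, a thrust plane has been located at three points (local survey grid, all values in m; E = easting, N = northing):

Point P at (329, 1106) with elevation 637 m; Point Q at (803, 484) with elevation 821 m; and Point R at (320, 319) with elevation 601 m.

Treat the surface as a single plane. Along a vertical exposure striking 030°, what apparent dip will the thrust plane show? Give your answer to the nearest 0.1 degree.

14.4°

Let the plane be z = a·E + b·N + c.
Point Q−Point P: 474a − 622b = 184;  Point R−Point P: −9a − 787b = −36.
Solving gives a = 0.44159, b = 0.04069.
Unit vector along 030° is (sin 30°, cos 30°) = (0.5000, 0.8660).
Slope in that direction = a·(0.5000) + b·(0.8660) = 0.25603.
Apparent dip = arctan|0.25603| = 14.4° (true dip is 23.9°, so apparent ≤ true as expected).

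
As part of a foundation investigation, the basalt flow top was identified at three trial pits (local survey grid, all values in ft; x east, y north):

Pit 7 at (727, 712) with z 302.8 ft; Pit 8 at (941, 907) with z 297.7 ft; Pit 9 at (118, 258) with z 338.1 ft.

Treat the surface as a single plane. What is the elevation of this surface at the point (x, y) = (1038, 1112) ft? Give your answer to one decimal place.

319.4 ft

Let the plane be z = a·x + b·y + c.
Pit 8−Pit 7: 214a + 195b = −5.1;  Pit 9−Pit 7: −609a − 454b = 35.3.
Solving gives a = −0.211496, b = 0.205949.
Then c = 302.8 − a·727 − b·712 = 309.92.
At (1038, 1112): z = −219.5 + 229.0 + 309.92 = 319.4 ft.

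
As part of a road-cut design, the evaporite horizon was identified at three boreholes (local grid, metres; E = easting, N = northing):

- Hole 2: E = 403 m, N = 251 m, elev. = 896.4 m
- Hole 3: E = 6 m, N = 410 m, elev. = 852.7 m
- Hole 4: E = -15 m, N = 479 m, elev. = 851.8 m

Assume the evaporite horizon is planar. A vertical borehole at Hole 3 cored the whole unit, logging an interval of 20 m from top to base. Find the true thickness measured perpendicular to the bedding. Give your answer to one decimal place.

19.9 m

Two edge vectors: Hole 2→Hole 3 = (-397, 159, -43.7), Hole 2→Hole 4 = (-418, 228, -44.6).
Normal n = (Hole 2→Hole 3) × (Hole 2→Hole 4) = (2872.2, 560.4, -24054).
So ∂z/∂E = −n_x/n_z = 0.11941 and ∂z/∂N = −n_y/n_z = 0.02330.
|∇z| = √(a²+b²) = 0.12166, so dip δ = arctan(0.12166) = 6.94°.
True thickness = vertical thickness × cos δ = 20 × cos 6.94° = 19.9 m.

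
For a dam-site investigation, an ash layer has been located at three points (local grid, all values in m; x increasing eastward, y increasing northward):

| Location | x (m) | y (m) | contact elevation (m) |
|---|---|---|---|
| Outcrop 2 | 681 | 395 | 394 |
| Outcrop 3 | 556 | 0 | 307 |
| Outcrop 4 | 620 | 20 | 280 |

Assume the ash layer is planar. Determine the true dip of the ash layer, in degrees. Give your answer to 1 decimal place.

33.9°

Let the plane be z = a·x + b·y + c.
Outcrop 3−Outcrop 2: −125a − 395b = −87;  Outcrop 4−Outcrop 2: −61a − 375b = −114.
Solving gives a = −0.54456, b = 0.39258.
Gradient magnitude |∇z| = √(a² + b²) = √(0.29654 + 0.15412) = 0.67131.
True dip = arctan(0.67131) = 33.9°, dipping toward SE (azimuth ≈ 126°).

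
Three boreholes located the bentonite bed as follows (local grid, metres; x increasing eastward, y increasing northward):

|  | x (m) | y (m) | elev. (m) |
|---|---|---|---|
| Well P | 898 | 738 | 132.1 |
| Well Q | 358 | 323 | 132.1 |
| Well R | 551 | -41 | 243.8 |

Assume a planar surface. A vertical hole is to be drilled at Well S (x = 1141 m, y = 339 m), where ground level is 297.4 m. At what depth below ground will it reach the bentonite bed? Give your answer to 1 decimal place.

Let the plane be z = a·x + b·y + c.
Well Q−Well P: −540a − 415b = 0;  Well R−Well P: −347a − 779b = 111.7.
Solving gives a = 0.167557, b = −0.218026.
Then c = 132.1 − a·898 − b·738 = 142.54.
At (1141, 339): z_contact = 191.18 − 73.91 + 142.54 = 259.81 m.
Depth below ground = 297.4 − 259.81 = 37.6 m.

37.6 m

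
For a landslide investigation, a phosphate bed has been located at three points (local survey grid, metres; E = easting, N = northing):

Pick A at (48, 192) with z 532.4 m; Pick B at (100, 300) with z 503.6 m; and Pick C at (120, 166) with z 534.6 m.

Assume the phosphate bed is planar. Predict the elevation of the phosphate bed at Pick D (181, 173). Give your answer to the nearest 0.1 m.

Let the plane be z = a·E + b·N + c.
Pick B−Pick A: 52a + 108b = −28.8;  Pick C−Pick A: 72a − 26b = 2.2.
Solving gives a = −0.05600, b = −0.23970.
Then c = 532.4 − a·48 − b·192 = 581.11.
At (181, 173): z = −10.1 − 41.5 + 581.11 = 529.5 m.

529.5 m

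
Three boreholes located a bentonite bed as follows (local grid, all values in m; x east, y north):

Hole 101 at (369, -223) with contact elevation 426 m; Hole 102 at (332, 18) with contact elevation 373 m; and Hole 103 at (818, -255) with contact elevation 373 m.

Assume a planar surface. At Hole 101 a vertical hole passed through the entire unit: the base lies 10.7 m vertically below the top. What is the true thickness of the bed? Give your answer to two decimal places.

10.31 m

Two edge vectors: Hole 101→Hole 102 = (-37, 241, -53), Hole 101→Hole 103 = (449, -32, -53).
Normal n = (Hole 101→Hole 102) × (Hole 101→Hole 103) = (-14469, -25758, -107025).
So ∂z/∂x = −n_x/n_z = −0.13519 and ∂z/∂y = −n_y/n_z = −0.24067.
|∇z| = √(a²+b²) = 0.27604, so dip δ = arctan(0.27604) = 15.43°.
True thickness = vertical thickness × cos δ = 10.7 × cos 15.43° = 10.31 m.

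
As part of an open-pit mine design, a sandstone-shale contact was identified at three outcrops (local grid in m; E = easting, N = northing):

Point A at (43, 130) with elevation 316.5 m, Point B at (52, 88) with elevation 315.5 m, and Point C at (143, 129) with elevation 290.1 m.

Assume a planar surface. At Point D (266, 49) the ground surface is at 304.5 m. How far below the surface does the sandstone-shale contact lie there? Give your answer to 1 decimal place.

44.3 m

Let the plane be z = a·E + b·N + c.
Point B−Point A: 9a − 42b = −1;  Point C−Point A: 100a − 1b = −26.4.
Solving gives a = −0.26433, b = −0.03283.
Then c = 316.5 − a·43 − b·130 = 332.13.
At (266, 49): z_contact = −70.31 − 1.61 + 332.13 = 260.21 m.
Depth below ground = 304.5 − 260.21 = 44.3 m.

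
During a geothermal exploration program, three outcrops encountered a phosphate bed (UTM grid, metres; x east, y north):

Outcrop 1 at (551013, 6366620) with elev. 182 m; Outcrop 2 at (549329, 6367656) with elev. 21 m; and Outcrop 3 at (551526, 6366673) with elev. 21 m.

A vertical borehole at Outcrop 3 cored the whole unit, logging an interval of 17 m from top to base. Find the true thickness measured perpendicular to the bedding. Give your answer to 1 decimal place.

14.4 m

Two edge vectors: Outcrop 1→Outcrop 2 = (-1684, 1036, -161), Outcrop 1→Outcrop 3 = (513, 53, -161).
Normal n = (Outcrop 1→Outcrop 2) × (Outcrop 1→Outcrop 3) = (-158263, -353717, -620720).
So ∂z/∂x = −n_x/n_z = −0.25497 and ∂z/∂y = −n_y/n_z = −0.56985.
|∇z| = √(a²+b²) = 0.62429, so dip δ = arctan(0.62429) = 31.98°.
True thickness = vertical thickness × cos δ = 17 × cos 31.98° = 14.4 m.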